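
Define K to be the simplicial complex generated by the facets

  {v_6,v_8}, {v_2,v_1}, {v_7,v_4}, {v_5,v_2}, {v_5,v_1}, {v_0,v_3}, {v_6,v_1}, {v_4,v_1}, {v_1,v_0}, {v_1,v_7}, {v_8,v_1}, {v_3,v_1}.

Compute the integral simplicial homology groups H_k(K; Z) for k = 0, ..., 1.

H_0 = Z,  H_1 = Z^4.

Fix the vertex order v_0 < v_1 < v_2 < v_3 < v_4 < v_5 < v_6 < v_7 < v_8 and write every simplex with vertices in increasing order. Then dim K = 1 and the simplices of K are:

  0-simplices (9): [v_0], [v_1], [v_2], [v_3], [v_4], [v_5], [v_6], [v_7], [v_8]
  1-simplices (12): [v_0,v_1], [v_0,v_3], [v_1,v_2], [v_1,v_3], [v_1,v_4], [v_1,v_5], [v_1,v_6], [v_1,v_7], [v_1,v_8], [v_2,v_5], [v_4,v_7], [v_6,v_8]

giving chain groups C_0 ≅ Z^9, C_1 ≅ Z^12.

Boundary ∂_1: C_1 → C_0 maps an edge to its endpoints' difference, ∂[p,q] = q − p.
The resulting 9×12 matrix has rank 8, and its Smith normal form has invariant factors (1,1,1,1,1,1,1,1).

Reading off H_k = ker ∂_k / im ∂_{k+1}:

  H_0: rank C_0 − rank ∂_1 = 9 − 8 = 1, and the invariant factors of ∂_1 are all 1, so H_0 = Z.
  H_1: rank ker ∂_1 − rank ∂_2 = (12 − 8) − 0 = 4, and there is no ∂_2, so H_1 = Z^4.

(K is a triangulation of a wedge of 4 circles.)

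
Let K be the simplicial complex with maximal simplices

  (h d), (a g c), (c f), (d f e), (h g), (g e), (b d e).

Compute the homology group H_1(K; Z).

H_1 ≅ Z^2.

Take the total order a < b < c < d < e < f < g < h on the vertex set. Then K (dimension 2) consists of the simplices:

  0-simplices (8): a, b, c, d, e, f, g, h
  1-simplices (12): ac, ag, bd, be, cf, cg, de, df, dh, ef, eg, gh
  2-simplices (3): acg, bde, def

giving chain groups C_0 ≅ Z^8, C_1 ≅ Z^12, C_2 ≅ Z^3.

The boundary map ∂_1: C_1 → C_0 is given by ∂[p,q] = [q] − [p]. For instance
  ∂bd = d − b.
The resulting 8×12 matrix has rank 7, and its Smith normal form has invariant factors (1,1,1,1,1,1,1).

Boundary ∂_2: C_2 → C_1 acts by ∂[p,q,r] = [q,r] − [p,r] + [p,q]. For instance
  ∂acg = cg − ag + ac,
  ∂def = ef − df + de.
The resulting 12×3 matrix has rank 3, and its Smith normal form has invariant factors (1,1,1).

Now H_k = ker ∂_k / im ∂_{k+1}, so:

  H_1: rank ker ∂_1 − rank ∂_2 = (12 − 7) − 3 = 2, and the invariant factors of ∂_2 are all 1, so H_1 ≅ Z^2.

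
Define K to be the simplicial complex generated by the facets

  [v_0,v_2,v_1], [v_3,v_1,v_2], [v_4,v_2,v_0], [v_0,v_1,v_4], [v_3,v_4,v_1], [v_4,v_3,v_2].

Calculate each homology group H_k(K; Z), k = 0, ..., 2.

Order the vertices as v_0 < v_1 < v_2 < v_3 < v_4. Listing each simplex with vertices in this order, K has dimension 2 with simplices:

  0-simplices (5): [v_0], [v_1], [v_2], [v_3], [v_4]
  1-simplices (9): [v_0,v_1], [v_0,v_2], [v_0,v_4], [v_1,v_2], [v_1,v_3], [v_1,v_4], [v_2,v_3], [v_2,v_4], [v_3,v_4]
  2-simplices (6): [v_0,v_1,v_2], [v_0,v_1,v_4], [v_0,v_2,v_4], [v_1,v_2,v_3], [v_1,v_3,v_4], [v_2,v_3,v_4]

giving chain groups C_0 ≅ Z^5, C_1 ≅ Z^9, C_2 ≅ Z^6.

∂_1: C_1 → C_0 maps an edge to its endpoints' difference, ∂[p,q] = q − p.
The 5×9 boundary matrix has rank 4 and Smith normal form diag(1,1,1,1).

Boundary ∂_2: C_2 → C_1 sends each 2-simplex [p,q,r] to [q,r] − [p,r] + [p,q]. For instance
  ∂[v_0,v_2,v_4] = [v_2,v_4] − [v_0,v_4] + [v_0,v_2],
  ∂[v_0,v_1,v_4] = [v_1,v_4] − [v_0,v_4] + [v_0,v_1].
This gives a 9×6 integer matrix of rank 5; reducing to Smith normal form yields diagonal entries (1,1,1,1,1).

Computing H_k = (kernel of ∂_k) / (image of ∂_{k+1}):

  H_0: rank C_0 − rank ∂_1 = 5 − 4 = 1, and the invariant factors of ∂_1 are all 1, so H_0 = Z.
  H_1: rank ker ∂_1 − rank ∂_2 = (9 − 4) − 5 = 0, and the invariant factors of ∂_2 are all 1, so H_1 = 0.
  H_2: rank ker ∂_2 − rank ∂_3 = (6 − 5) − 0 = 1, and there is no ∂_3, so H_2 = Z.

(K is a triangulation of the 2-sphere S^2.)

H_0 = Z,  H_1 = 0,  H_2 = Z.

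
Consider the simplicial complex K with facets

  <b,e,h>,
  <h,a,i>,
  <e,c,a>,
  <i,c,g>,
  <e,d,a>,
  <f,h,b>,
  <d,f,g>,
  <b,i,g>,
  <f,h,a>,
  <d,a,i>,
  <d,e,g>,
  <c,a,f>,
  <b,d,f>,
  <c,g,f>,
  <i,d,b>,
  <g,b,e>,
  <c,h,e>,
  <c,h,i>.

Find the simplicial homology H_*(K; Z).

Take the total order a < b < c < d < e < f < g < h < i on the vertex set. Then K (dimension 2) consists of the simplices:

  0-simplices (9): a, b, c, d, e, f, g, h, i
  1-simplices (27): ac, ad, ae, af, ah, ai, bd, be, bf, bg, bh, bi, ce, cf, cg, ch, ci, de, df, dg, di, eg, eh, fg, fh, gi, hi
  2-simplices (18): ace, acf, ade, adi, afh, ahi, bdf, bdi, beg, beh, bfh, bgi, ceh, cfg, cgi, chi, deg, dfg

Hence C_0 ≅ Z^9, C_1 ≅ Z^27, C_2 ≅ Z^18.

Boundary ∂_1: C_1 → C_0 maps an edge to its endpoints' difference, ∂[p,q] = q − p. For instance
  ∂bf = f − b.
The 9×27 boundary matrix has rank 8 and Smith normal form diag(1,1,1,1,1,1,1,1).

The boundary map ∂_2: C_2 → C_1 maps a triangle to the signed sum of its edges. For instance
  ∂bgi = gi − bi + bg,
  ∂bdf = df − bf + bd.
As a 27×18 matrix over Z this has rank 18, with invariant factors (1,1,1,1,1,1,1,1,1,1,1,1,1,1,1,1,1,2).

From H_k ≅ ker(∂_k) / im(∂_{k+1}) we obtain:

  H_0: rank C_0 − rank ∂_1 = 9 − 8 = 1, and the invariant factors of ∂_1 are all 1, so H_0 = Z.
  H_1: rank ker ∂_1 − rank ∂_2 = (27 − 8) − 18 = 1, and ∂_2 has invariant factor 2 > 1, so H_1 = Z ⊕ Z/2.
  H_2: rank ker ∂_2 − rank ∂_3 = (18 − 18) − 0 = 0, and there is no ∂_3, so H_2 = 0.

(K is a triangulation of the Klein bottle.)

H_0 = Z,  H_1 = Z ⊕ Z/2,  H_2 = 0.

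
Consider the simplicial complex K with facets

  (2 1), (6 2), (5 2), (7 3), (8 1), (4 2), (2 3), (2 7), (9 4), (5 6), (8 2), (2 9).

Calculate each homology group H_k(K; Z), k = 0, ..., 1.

Take the total order 1 < 2 < 3 < 4 < 5 < 6 < 7 < 8 < 9 on the vertex set. Then K (dimension 1) consists of the simplices:

  0-simplices (9): [1], [2], [3], [4], [5], [6], [7], [8], [9]
  1-simplices (12): [1,2], [1,8], [2,3], [2,4], [2,5], [2,6], [2,7], [2,8], [2,9], [3,7], [4,9], [5,6]

Hence C_0 ≅ Z^9, C_1 ≅ Z^12.

The boundary map ∂_1: C_1 → C_0 is given by ∂[p,q] = [q] − [p]. For instance
  ∂[5,6] = [6] − [5].
The resulting 9×12 matrix has rank 8, and its Smith normal form has invariant factors (1,1,1,1,1,1,1,1).

Reading off H_k = ker ∂_k / im ∂_{k+1}:

  H_0: rank C_0 − rank ∂_1 = 9 − 8 = 1, and the invariant factors of ∂_1 are all 1, so H_0 = Z.
  H_1: rank ker ∂_1 − rank ∂_2 = (12 − 8) − 0 = 4, and there is no ∂_2, so H_1 = Z^4.

H_0 ≅ Z,  H_1 ≅ Z^4.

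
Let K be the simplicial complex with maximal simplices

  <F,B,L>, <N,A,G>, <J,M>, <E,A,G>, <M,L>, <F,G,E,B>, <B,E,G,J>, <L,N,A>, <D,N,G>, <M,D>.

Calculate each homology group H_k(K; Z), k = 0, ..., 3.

Order the vertices as A < B < D < E < F < G < J < L < M < N. Listing each simplex with vertices in this order, K has dimension 3 with simplices:

  0-simplices (10): A, B, D, E, F, G, J, L, M, N
  1-simplices (22): AE, AG, AL, AN, BE, BF, BG, BJ, BL, DG, DM, DN, EF, EG, EJ, FG, FL, GJ, GN, JM, LM, LN
  2-simplices (12): AEG, AGN, ALN, BEF, BEG, BEJ, BFG, BFL, BGJ, DGN, EFG, EGJ
  3-simplices (2): BEFG, BEGJ

giving chain groups C_0 ≅ Z^10, C_1 ≅ Z^22, C_2 ≅ Z^12, C_3 ≅ Z^2.

The boundary map ∂_1: C_1 → C_0 is given by ∂[p,q] = [q] − [p]. For instance
  ∂DM = M − D.
The resulting 10×22 matrix has rank 9, and its Smith normal form has invariant factors (1,1,1,1,1,1,1,1,1).

∂_2: C_2 → C_1 maps a triangle to the signed sum of its edges. For instance
  ∂BEG = EG − BG + BE,
  ∂BFL = FL − BL + BF.
The resulting 22×12 matrix has rank 10, and its Smith normal form has invariant factors (1,1,1,1,1,1,1,1,1,1).

The boundary map ∂_3: C_3 → C_2 sends each 3-simplex σ to the alternating sum Σ_i (−1)^i (σ with its i-th vertex removed). For instance
  ∂BEFG = EFG − BFG + BEG − BEF,
  ∂BEGJ = EGJ − BGJ + BEJ − BEG.
This gives a 12×2 integer matrix of rank 2; reducing to Smith normal form yields diagonal entries (1,1).

Reading off H_k = ker ∂_k / im ∂_{k+1}:

  H_0: rank C_0 − rank ∂_1 = 10 − 9 = 1, and the invariant factors of ∂_1 are all 1, so H_0 ≅ Z.
  H_1: rank ker ∂_1 − rank ∂_2 = (22 − 9) − 10 = 3, and the invariant factors of ∂_2 are all 1, so H_1 ≅ Z^3.
  H_2: rank ker ∂_2 − rank ∂_3 = (12 − 10) − 2 = 0, and the invariant factors of ∂_3 are all 1, so H_2 ≅ 0.
  H_3: rank ker ∂_3 − rank ∂_4 = (2 − 2) − 0 = 0, and there is no ∂_4, so H_3 ≅ 0.

As a check, the Euler characteristic is 10 − 22 + 12 − 2 = -2, which agrees with 1 − 3 + 0 − 0 = -2.

H_0 ≅ Z,  H_1 ≅ Z^3,  H_2 = 0,  H_3 = 0.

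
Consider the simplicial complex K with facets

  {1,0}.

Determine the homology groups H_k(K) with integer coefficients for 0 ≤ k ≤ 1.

We work with the vertex ordering 0 < 1. The simplices of K, each written with vertices in increasing order, are:

  0-simplices (2): [0], [1]
  1-simplices (1): [0,1]

Hence C_0 ≅ Z^2, C_1 ≅ Z^1.

Boundary ∂_1: C_1 → C_0 is given by ∂[p,q] = [q] − [p].
The resulting 2×1 matrix has rank 1, and its Smith normal form has invariant factors (1).

Computing H_k = (kernel of ∂_k) / (image of ∂_{k+1}):

  H_0: rank C_0 − rank ∂_1 = 2 − 1 = 1, and the invariant factors of ∂_1 are all 1, so H_0 ≅ Z.
  H_1: rank ker ∂_1 − rank ∂_2 = (1 − 1) − 0 = 0, and there is no ∂_2, so H_1 ≅ 0.

(K is a triangulation of the 1-simplex.)

H_0 ≅ Z,  H_1 = 0.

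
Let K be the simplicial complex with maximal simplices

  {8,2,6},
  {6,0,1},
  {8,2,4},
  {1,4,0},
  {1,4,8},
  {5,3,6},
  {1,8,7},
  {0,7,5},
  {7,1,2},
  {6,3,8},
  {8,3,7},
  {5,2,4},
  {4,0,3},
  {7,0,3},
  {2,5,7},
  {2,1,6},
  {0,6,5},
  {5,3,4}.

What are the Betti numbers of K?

b_0 = 1, b_1 = 1, b_2 = 0.

Take the total order 0 < 1 < 2 < 3 < 4 < 5 < 6 < 7 < 8 on the vertex set. Then K (dimension 2) consists of the simplices:

  0-simplices (9): [0], [1], [2], [3], [4], [5], [6], [7], [8]
  1-simplices (27): (27 of them)
  2-simplices (18): [0,1,4], [0,1,6], [0,3,4], [0,3,7], [0,5,6], [0,5,7], [1,2,6], [1,2,7], [1,4,8], [1,7,8], [2,4,5], [2,4,8], [2,5,7], [2,6,8], [3,4,5], [3,5,6], [3,6,8], [3,7,8]

Hence C_0 ≅ Z^9, C_1 ≅ Z^27, C_2 ≅ Z^18.

Boundary ∂_1: C_1 → C_0 maps an edge to its endpoints' difference, ∂[p,q] = q − p.
As a 9×27 matrix over Z this has rank 8, with invariant factors (1,1,1,1,1,1,1,1).

∂_2: C_2 → C_1 maps a triangle to the signed sum of its edges. For instance
  ∂[2,4,8] = [4,8] − [2,8] + [2,4],
  ∂[0,1,4] = [1,4] − [0,4] + [0,1].
The 27×18 boundary matrix has rank 18 and Smith normal form diag(1,1,1,1,1,1,1,1,1,1,1,1,1,1,1,1,1,2).

Computing H_k = (kernel of ∂_k) / (image of ∂_{k+1}):

  H_0: rank C_0 − rank ∂_1 = 9 − 8 = 1, and the invariant factors of ∂_1 are all 1, so H_0 = Z.
  H_1: rank ker ∂_1 − rank ∂_2 = (27 − 8) − 18 = 1, and ∂_2 has invariant factor 2 > 1, so H_1 = Z ⊕ Z/2.
  H_2: rank ker ∂_2 − rank ∂_3 = (18 − 18) − 0 = 0, and there is no ∂_3, so H_2 = 0.

Hence the Betti numbers are b_0 = 1, b_1 = 1, b_2 = 0.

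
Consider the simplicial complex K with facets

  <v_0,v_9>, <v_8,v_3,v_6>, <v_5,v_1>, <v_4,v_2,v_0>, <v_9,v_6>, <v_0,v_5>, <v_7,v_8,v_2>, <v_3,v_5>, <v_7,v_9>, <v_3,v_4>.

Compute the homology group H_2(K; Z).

H_2 ≅ 0.

We work with the vertex ordering v_0 < v_1 < v_2 < v_3 < v_4 < v_5 < v_6 < v_7 < v_8 < v_9. The simplices of K, each written with vertices in increasing order, are:

  0-simplices (10): [v_0], [v_1], [v_2], [v_3], [v_4], [v_5], [v_6], [v_7], [v_8], [v_9]
  1-simplices (16): (16 of them)
  2-simplices (3): [v_0,v_2,v_4], [v_2,v_7,v_8], [v_3,v_6,v_8]

Hence C_0 ≅ Z^10, C_1 ≅ Z^16, C_2 ≅ Z^3.

∂_1: C_1 → C_0 maps an edge to its endpoints' difference, ∂[p,q] = q − p. For instance
  ∂[v_3,v_8] = [v_8] − [v_3].
This gives a 10×16 integer matrix of rank 9; reducing to Smith normal form yields diagonal entries (1,1,1,1,1,1,1,1,1).

The boundary map ∂_2: C_2 → C_1 maps a triangle to the signed sum of its edges. For instance
  ∂[v_2,v_7,v_8] = [v_7,v_8] − [v_2,v_8] + [v_2,v_7],
  ∂[v_0,v_2,v_4] = [v_2,v_4] − [v_0,v_4] + [v_0,v_2].
As a 16×3 matrix over Z this has rank 3, with invariant factors (1,1,1).

From H_k ≅ ker(∂_k) / im(∂_{k+1}) we obtain:

  H_2: rank ker ∂_2 − rank ∂_3 = (3 − 3) − 0 = 0, and there is no ∂_3, so H_2 = 0.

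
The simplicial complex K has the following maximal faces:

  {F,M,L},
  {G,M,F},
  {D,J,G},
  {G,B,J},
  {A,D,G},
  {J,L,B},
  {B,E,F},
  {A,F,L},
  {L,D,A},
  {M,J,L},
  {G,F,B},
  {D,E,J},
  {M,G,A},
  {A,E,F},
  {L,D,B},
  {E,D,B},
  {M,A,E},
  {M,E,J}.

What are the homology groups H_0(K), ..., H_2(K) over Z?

H_0 ≅ Z,  H_1 ≅ Z ⊕ Z/2,  H_2 = 0.

Fix the vertex order A < B < D < E < F < G < J < L < M and write every simplex with vertices in increasing order. Then dim K = 2 and the simplices of K are:

  0-simplices (9): A, B, D, E, F, G, J, L, M
  1-simplices (27): AD, AE, AF, AG, AL, AM, BD, BE, BF, BG, BJ, BL, DE, DG, DJ, DL, EF, EJ, EM, FG, FL, FM, GJ, GM, JL, JM, LM
  2-simplices (18): ADG, ADL, AEF, AEM, AFL, AGM, BDE, BDL, BEF, BFG, BGJ, BJL, DEJ, DGJ, EJM, FGM, FLM, JLM

giving chain groups C_0 ≅ Z^9, C_1 ≅ Z^27, C_2 ≅ Z^18.

The boundary map ∂_1: C_1 → C_0 sends each edge [p,q] (with p < q) to q − p. For instance
  ∂DE = E − D.
This gives a 9×27 integer matrix of rank 8; reducing to Smith normal form yields diagonal entries (1,1,1,1,1,1,1,1).

Boundary ∂_2: C_2 → C_1 maps a triangle to the signed sum of its edges. For instance
  ∂AGM = GM − AM + AG,
  ∂BEF = EF − BF + BE.
The 27×18 boundary matrix has rank 18 and Smith normal form diag(1,1,1,1,1,1,1,1,1,1,1,1,1,1,1,1,1,2).

Now H_k = ker ∂_k / im ∂_{k+1}, so:

  H_0: rank C_0 − rank ∂_1 = 9 − 8 = 1, and the invariant factors of ∂_1 are all 1, so H_0 ≅ Z.
  H_1: rank ker ∂_1 − rank ∂_2 = (27 − 8) − 18 = 1, and ∂_2 has invariant factor 2 > 1, so H_1 ≅ Z ⊕ Z/2.
  H_2: rank ker ∂_2 − rank ∂_3 = (18 − 18) − 0 = 0, and there is no ∂_3, so H_2 ≅ 0.

As a check, the Euler characteristic is 9 − 27 + 18 = 0, which agrees with 1 − 1 + 0 = 0.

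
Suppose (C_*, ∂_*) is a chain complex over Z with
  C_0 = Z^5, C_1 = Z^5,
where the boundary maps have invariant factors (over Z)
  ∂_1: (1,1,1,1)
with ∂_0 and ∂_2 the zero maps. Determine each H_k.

H_0: b_0 = 5 − 0 − 4 = 1; torsion from ∂_1 factors > 1: none. So H_0 = Z.
H_1: b_1 = 5 − 4 − 0 = 1; torsion from ∂_2 factors > 1: none. So H_1 = Z.

H_0 = Z,  H_1 = Z.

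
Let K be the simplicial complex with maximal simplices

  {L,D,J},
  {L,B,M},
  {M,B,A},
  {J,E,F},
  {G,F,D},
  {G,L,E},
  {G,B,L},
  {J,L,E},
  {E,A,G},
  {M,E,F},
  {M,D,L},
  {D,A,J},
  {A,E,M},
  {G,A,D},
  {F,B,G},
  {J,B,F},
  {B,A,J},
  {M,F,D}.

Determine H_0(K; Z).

We work with the vertex ordering A < B < D < E < F < G < J < L < M. The simplices of K, each written with vertices in increasing order, are:

  0-simplices (9): A, B, D, E, F, G, J, L, M
  1-simplices (27): AB, AD, AE, AG, AJ, AM, BF, BG, BJ, BL, BM, DF, DG, DJ, DL, DM, EF, EG, EJ, EL, EM, FG, FJ, FM, GL, JL, LM
  2-simplices (18): ABJ, ABM, ADG, ADJ, AEG, AEM, BFG, BFJ, BGL, BLM, DFG, DFM, DJL, DLM, EFJ, EFM, EGL, EJL

so the chain groups are C_0 ≅ Z^9, C_1 ≅ Z^27, C_2 ≅ Z^18.

Boundary ∂_1: C_1 → C_0 maps an edge to its endpoints' difference, ∂[p,q] = q − p.
As a 9×27 matrix over Z this has rank 8, with invariant factors (1,1,1,1,1,1,1,1).

Boundary ∂_2: C_2 → C_1 sends each 2-simplex [p,q,r] to [q,r] − [p,r] + [p,q]. For instance
  ∂EGL = GL − EL + EG,
  ∂BFG = FG − BG + BF.
The 27×18 boundary matrix has rank 17 and Smith normal form diag(1,1,1,1,1,1,1,1,1,1,1,1,1,1,1,1,1).

From H_k ≅ ker(∂_k) / im(∂_{k+1}) we obtain:

  H_0: rank C_0 − rank ∂_1 = 9 − 8 = 1, and the invariant factors of ∂_1 are all 1, so H_0 = Z.

H_0 ≅ Z.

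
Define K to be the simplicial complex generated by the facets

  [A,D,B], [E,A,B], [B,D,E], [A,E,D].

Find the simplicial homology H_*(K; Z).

Take the total order A < B < D < E on the vertex set. Then K (dimension 2) consists of the simplices:

  0-simplices (4): A, B, D, E
  1-simplices (6): AB, AD, AE, BD, BE, DE
  2-simplices (4): ABD, ABE, ADE, BDE

Hence C_0 ≅ Z^4, C_1 ≅ Z^6, C_2 ≅ Z^4.

The boundary map ∂_1: C_1 → C_0 is given by ∂[p,q] = [q] − [p]. For instance
  ∂AD = D − A.
This gives a 4×6 integer matrix of rank 3; reducing to Smith normal form yields diagonal entries (1,1,1).

∂_2: C_2 → C_1 acts by ∂[p,q,r] = [q,r] − [p,r] + [p,q]. For instance
  ∂ABD = BD − AD + AB,
  ∂BDE = DE − BE + BD.
The resulting 6×4 matrix has rank 3, and its Smith normal form has invariant factors (1,1,1).

Computing H_k = (kernel of ∂_k) / (image of ∂_{k+1}):

  H_0: rank C_0 − rank ∂_1 = 4 − 3 = 1, and the invariant factors of ∂_1 are all 1, so H_0 ≅ Z.
  H_1: rank ker ∂_1 − rank ∂_2 = (6 − 3) − 3 = 0, and the invariant factors of ∂_2 are all 1, so H_1 ≅ 0.
  H_2: rank ker ∂_2 − rank ∂_3 = (4 − 3) − 0 = 1, and there is no ∂_3, so H_2 ≅ Z.

(K is a triangulation of the 2-sphere S^2.)

H_0 ≅ Z,  H_1 = 0,  H_2 ≅ Z.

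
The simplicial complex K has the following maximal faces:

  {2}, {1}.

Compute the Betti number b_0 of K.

b_0 = 2.

Order the vertices as 1 < 2. Listing each simplex with vertices in this order, K has dimension 0 with simplices:

  0-simplices (2): [1], [2]

so the chain groups are C_0 ≅ Z^2.

Computing H_k = (kernel of ∂_k) / (image of ∂_{k+1}):

  H_0: rank C_0 − rank ∂_1 = 2 − 0 = 2, and there is no ∂_1, so H_0 = Z^2.

Hence the Betti numbers are b_0 = 2.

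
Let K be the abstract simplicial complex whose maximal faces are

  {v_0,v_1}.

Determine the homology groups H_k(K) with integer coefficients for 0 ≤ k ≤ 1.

H_0 = Z,  H_1 = 0.

Fix the vertex order v_0 < v_1 and write every simplex with vertices in increasing order. Then dim K = 1 and the simplices of K are:

  0-simplices (2): [v_0], [v_1]
  1-simplices (1): [v_0,v_1]

so the chain groups are C_0 ≅ Z^2, C_1 ≅ Z^1.

Boundary ∂_1: C_1 → C_0 maps an edge to its endpoints' difference, ∂[p,q] = q − p.
The 2×1 boundary matrix has rank 1 and Smith normal form diag(1).

Computing H_k = (kernel of ∂_k) / (image of ∂_{k+1}):

  H_0: rank C_0 − rank ∂_1 = 2 − 1 = 1, and the invariant factors of ∂_1 are all 1, so H_0 ≅ Z.
  H_1: rank ker ∂_1 − rank ∂_2 = (1 − 1) − 0 = 0, and there is no ∂_2, so H_1 ≅ 0.

As a check, the Euler characteristic is 2 − 1 = 1, which agrees with 1 − 0 = 1.
(K is a triangulation of the 1-simplex.)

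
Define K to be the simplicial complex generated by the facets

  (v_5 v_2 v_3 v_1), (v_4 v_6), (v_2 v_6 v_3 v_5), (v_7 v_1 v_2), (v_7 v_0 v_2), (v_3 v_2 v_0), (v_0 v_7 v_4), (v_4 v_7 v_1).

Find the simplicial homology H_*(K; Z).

H_0 = Z,  H_1 = Z,  H_2 = 0,  H_3 = 0.

Fix the vertex order v_0 < v_1 < v_2 < v_3 < v_4 < v_5 < v_6 < v_7 and write every simplex with vertices in increasing order. Then dim K = 3 and the simplices of K are:

  0-simplices (8): [v_0], [v_1], [v_2], [v_3], [v_4], [v_5], [v_6], [v_7]
  1-simplices (18): (18 of them)
  2-simplices (12): (12 of them)
  3-simplices (2): [v_1,v_2,v_3,v_5], [v_2,v_3,v_5,v_6]

Hence C_0 ≅ Z^8, C_1 ≅ Z^18, C_2 ≅ Z^12, C_3 ≅ Z^2.

The boundary map ∂_1: C_1 → C_0 maps an edge to its endpoints' difference, ∂[p,q] = q − p.
This gives a 8×18 integer matrix of rank 7; reducing to Smith normal form yields diagonal entries (1,1,1,1,1,1,1).

Boundary ∂_2: C_2 → C_1 maps a triangle to the signed sum of its edges. For instance
  ∂[v_1,v_3,v_5] = [v_3,v_5] − [v_1,v_5] + [v_1,v_3],
  ∂[v_2,v_3,v_5] = [v_3,v_5] − [v_2,v_5] + [v_2,v_3].
The 18×12 boundary matrix has rank 10 and Smith normal form diag(1,1,1,1,1,1,1,1,1,1).

The boundary map ∂_3: C_3 → C_2 sends each 3-simplex σ to the alternating sum Σ_i (−1)^i (σ with its i-th vertex removed). For instance
  ∂[v_1,v_2,v_3,v_5] = [v_2,v_3,v_5] − [v_1,v_3,v_5] + [v_1,v_2,v_5] − [v_1,v_2,v_3],
  ∂[v_2,v_3,v_5,v_6] = [v_3,v_5,v_6] − [v_2,v_5,v_6] + [v_2,v_3,v_6] − [v_2,v_3,v_5].
As a 12×2 matrix over Z this has rank 2, with invariant factors (1,1).

Reading off H_k = ker ∂_k / im ∂_{k+1}:

  H_0: rank C_0 − rank ∂_1 = 8 − 7 = 1, and the invariant factors of ∂_1 are all 1, so H_0 ≅ Z.
  H_1: rank ker ∂_1 − rank ∂_2 = (18 − 7) − 10 = 1, and the invariant factors of ∂_2 are all 1, so H_1 ≅ Z.
  H_2: rank ker ∂_2 − rank ∂_3 = (12 − 10) − 2 = 0, and the invariant factors of ∂_3 are all 1, so H_2 ≅ 0.
  H_3: rank ker ∂_3 − rank ∂_4 = (2 − 2) − 0 = 0, and there is no ∂_4, so H_3 ≅ 0.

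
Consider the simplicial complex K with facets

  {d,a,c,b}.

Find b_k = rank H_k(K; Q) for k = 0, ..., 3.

b_0 = 1, b_1 = 0, b_2 = 0, b_3 = 0.

Take the total order a < b < c < d on the vertex set. Then K (dimension 3) consists of the simplices:

  0-simplices (4): a, b, c, d
  1-simplices (6): ab, ac, ad, bc, bd, cd
  2-simplices (4): abc, abd, acd, bcd
  3-simplices (1): abcd

Hence C_0 ≅ Z^4, C_1 ≅ Z^6, C_2 ≅ Z^4, C_3 ≅ Z^1.

The boundary map ∂_1: C_1 → C_0 sends each edge [p,q] (with p < q) to q − p.
The resulting 4×6 matrix has rank 3, and its Smith normal form has invariant factors (1,1,1).

The boundary map ∂_2: C_2 → C_1 maps a triangle to the signed sum of its edges. For instance
  ∂acd = cd − ad + ac,
  ∂bcd = cd − bd + bc.
The 6×4 boundary matrix has rank 3 and Smith normal form diag(1,1,1).

The boundary map ∂_3: C_3 → C_2 sends each 3-simplex σ to the alternating sum Σ_i (−1)^i (σ with its i-th vertex removed). For instance
  ∂abcd = bcd − acd + abd − abc.
This gives a 4×1 integer matrix of rank 1; reducing to Smith normal form yields diagonal entries (1).

Now H_k = ker ∂_k / im ∂_{k+1}, so:

  H_0: rank C_0 − rank ∂_1 = 4 − 3 = 1, and the invariant factors of ∂_1 are all 1, so H_0 = Z.
  H_1: rank ker ∂_1 − rank ∂_2 = (6 − 3) − 3 = 0, and the invariant factors of ∂_2 are all 1, so H_1 = 0.
  H_2: rank ker ∂_2 − rank ∂_3 = (4 − 3) − 1 = 0, and the invariant factors of ∂_3 are all 1, so H_2 = 0.
  H_3: rank ker ∂_3 − rank ∂_4 = (1 − 1) − 0 = 0, and there is no ∂_4, so H_3 = 0.

(K is a triangulation of the 3-simplex.)

Hence the Betti numbers are b_0 = 1, b_1 = 0, b_2 = 0, b_3 = 0.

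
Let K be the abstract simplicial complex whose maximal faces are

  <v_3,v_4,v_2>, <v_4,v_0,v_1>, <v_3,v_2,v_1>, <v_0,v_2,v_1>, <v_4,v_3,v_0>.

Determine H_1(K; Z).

K has 5 vertices, 10 edges, 5 triangles.
rank ∂_1 = 4, rank ∂_2 = 5 ⇒ b_1 = 10 − 4 − 5 = 1; all invariant factors of ∂_2 are 1 so no torsion. So H_1 ≅ Z.

H_1 ≅ Z.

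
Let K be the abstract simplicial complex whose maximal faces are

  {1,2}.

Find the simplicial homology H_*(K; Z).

H_0 = Z,  H_1 = 0.

Order the vertices as 1 < 2. Listing each simplex with vertices in this order, K has dimension 1 with simplices:

  0-simplices (2): [1], [2]
  1-simplices (1): [1,2]

giving chain groups C_0 ≅ Z^2, C_1 ≅ Z^1.

∂_1: C_1 → C_0 is given by ∂[p,q] = [q] − [p]. For instance
  ∂[1,2] = [2] − [1].
This gives a 2×1 integer matrix of rank 1; reducing to Smith normal form yields diagonal entries (1).

Reading off H_k = ker ∂_k / im ∂_{k+1}:

  H_0: rank C_0 − rank ∂_1 = 2 − 1 = 1, and the invariant factors of ∂_1 are all 1, so H_0 ≅ Z.
  H_1: rank ker ∂_1 − rank ∂_2 = (1 − 1) − 0 = 0, and there is no ∂_2, so H_1 ≅ 0.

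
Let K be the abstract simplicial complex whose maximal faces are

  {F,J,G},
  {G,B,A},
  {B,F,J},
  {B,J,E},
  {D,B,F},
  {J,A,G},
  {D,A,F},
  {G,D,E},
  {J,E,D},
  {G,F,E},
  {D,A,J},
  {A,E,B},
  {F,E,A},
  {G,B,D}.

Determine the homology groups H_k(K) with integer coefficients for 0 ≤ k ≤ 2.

Take the total order A < B < D < E < F < G < J on the vertex set. Then K (dimension 2) consists of the simplices:

  0-simplices (7): A, B, D, E, F, G, J
  1-simplices (21): AB, AD, AE, AF, AG, AJ, BD, BE, BF, BG, BJ, DE, DF, DG, DJ, EF, EG, EJ, FG, FJ, GJ
  2-simplices (14): ABE, ABG, ADF, ADJ, AEF, AGJ, BDF, BDG, BEJ, BFJ, DEG, DEJ, EFG, FGJ

Hence C_0 ≅ Z^7, C_1 ≅ Z^21, C_2 ≅ Z^14.

∂_1: C_1 → C_0 sends each edge [p,q] (with p < q) to q − p.
As a 7×21 matrix over Z this has rank 6, with invariant factors (1,1,1,1,1,1).

The boundary map ∂_2: C_2 → C_1 maps a triangle to the signed sum of its edges. For instance
  ∂BFJ = FJ − BJ + BF,
  ∂BEJ = EJ − BJ + BE.
The resulting 21×14 matrix has rank 13, and its Smith normal form has invariant factors (1,1,1,1,1,1,1,1,1,1,1,1,1).

From H_k ≅ ker(∂_k) / im(∂_{k+1}) we obtain:

  H_0: rank C_0 − rank ∂_1 = 7 − 6 = 1, and the invariant factors of ∂_1 are all 1, so H_0 ≅ Z.
  H_1: rank ker ∂_1 − rank ∂_2 = (21 − 6) − 13 = 2, and the invariant factors of ∂_2 are all 1, so H_1 ≅ Z^2.
  H_2: rank ker ∂_2 − rank ∂_3 = (14 − 13) − 0 = 1, and there is no ∂_3, so H_2 ≅ Z.

H_0 = Z,  H_1 = Z^2,  H_2 = Z.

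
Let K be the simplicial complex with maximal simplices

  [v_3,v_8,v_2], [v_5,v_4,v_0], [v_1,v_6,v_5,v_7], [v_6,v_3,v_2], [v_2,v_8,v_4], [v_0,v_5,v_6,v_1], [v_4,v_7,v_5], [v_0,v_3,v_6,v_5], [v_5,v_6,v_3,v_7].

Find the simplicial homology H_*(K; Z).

H_0 = Z,  H_1 = Z,  H_2 = 0,  H_3 = 0.

Order the vertices as v_0 < v_1 < v_2 < v_3 < v_4 < v_5 < v_6 < v_7 < v_8. Listing each simplex with vertices in this order, K has dimension 3 with simplices:

  0-simplices (9): [v_0], [v_1], [v_2], [v_3], [v_4], [v_5], [v_6], [v_7], [v_8]
  1-simplices (22): (22 of them)
  2-simplices (17): (17 of them)
  3-simplices (4): [v_0,v_1,v_5,v_6], [v_0,v_3,v_5,v_6], [v_1,v_5,v_6,v_7], [v_3,v_5,v_6,v_7]

so the chain groups are C_0 ≅ Z^9, C_1 ≅ Z^22, C_2 ≅ Z^17, C_3 ≅ Z^4.

Boundary ∂_1: C_1 → C_0 maps an edge to its endpoints' difference, ∂[p,q] = q − p.
This gives a 9×22 integer matrix of rank 8; reducing to Smith normal form yields diagonal entries (1,1,1,1,1,1,1,1).

Boundary ∂_2: C_2 → C_1 sends each 2-simplex [p,q,r] to [q,r] − [p,r] + [p,q]. For instance
  ∂[v_3,v_5,v_6] = [v_5,v_6] − [v_3,v_6] + [v_3,v_5],
  ∂[v_0,v_4,v_5] = [v_4,v_5] − [v_0,v_5] + [v_0,v_4].
This gives a 22×17 integer matrix of rank 13; reducing to Smith normal form yields diagonal entries (1,1,1,1,1,1,1,1,1,1,1,1,1).

The boundary map ∂_3: C_3 → C_2 sends each 3-simplex σ to the alternating sum Σ_i (−1)^i (σ with its i-th vertex removed). For instance
  ∂[v_0,v_3,v_5,v_6] = [v_3,v_5,v_6] − [v_0,v_5,v_6] + [v_0,v_3,v_6] − [v_0,v_3,v_5],
  ∂[v_3,v_5,v_6,v_7] = [v_5,v_6,v_7] − [v_3,v_6,v_7] + [v_3,v_5,v_7] − [v_3,v_5,v_6].
As a 17×4 matrix over Z this has rank 4, with invariant factors (1,1,1,1).

Computing H_k = (kernel of ∂_k) / (image of ∂_{k+1}):

  H_0: rank C_0 − rank ∂_1 = 9 − 8 = 1, and the invariant factors of ∂_1 are all 1, so H_0 = Z.
  H_1: rank ker ∂_1 − rank ∂_2 = (22 − 8) − 13 = 1, and the invariant factors of ∂_2 are all 1, so H_1 = Z.
  H_2: rank ker ∂_2 − rank ∂_3 = (17 − 13) − 4 = 0, and the invariant factors of ∂_3 are all 1, so H_2 = 0.
  H_3: rank ker ∂_3 − rank ∂_4 = (4 − 4) − 0 = 0, and there is no ∂_4, so H_3 = 0.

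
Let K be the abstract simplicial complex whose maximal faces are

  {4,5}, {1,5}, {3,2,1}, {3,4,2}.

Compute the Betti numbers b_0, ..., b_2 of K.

Order the vertices as 1 < 2 < 3 < 4 < 5. Listing each simplex with vertices in this order, K has dimension 2 with simplices:

  0-simplices (5): [1], [2], [3], [4], [5]
  1-simplices (7): [1,2], [1,3], [1,5], [2,3], [2,4], [3,4], [4,5]
  2-simplices (2): [1,2,3], [2,3,4]

Hence C_0 ≅ Z^5, C_1 ≅ Z^7, C_2 ≅ Z^2.

The boundary map ∂_1: C_1 → C_0 is given by ∂[p,q] = [q] − [p]. For instance
  ∂[2,4] = [4] − [2].
The 5×7 boundary matrix has rank 4 and Smith normal form diag(1,1,1,1).

Boundary ∂_2: C_2 → C_1 acts by ∂[p,q,r] = [q,r] − [p,r] + [p,q]. For instance
  ∂[2,3,4] = [3,4] − [2,4] + [2,3],
  ∂[1,2,3] = [2,3] − [1,3] + [1,2].
The resulting 7×2 matrix has rank 2, and its Smith normal form has invariant factors (1,1).

Now H_k = ker ∂_k / im ∂_{k+1}, so:

  H_0: rank C_0 − rank ∂_1 = 5 − 4 = 1, and the invariant factors of ∂_1 are all 1, so H_0 ≅ Z.
  H_1: rank ker ∂_1 − rank ∂_2 = (7 − 4) − 2 = 1, and the invariant factors of ∂_2 are all 1, so H_1 ≅ Z.
  H_2: rank ker ∂_2 − rank ∂_3 = (2 − 2) − 0 = 0, and there is no ∂_3, so H_2 ≅ 0.

As a check, the Euler characteristic is 5 − 7 + 2 = 0, which agrees with 1 − 1 + 0 = 0.

Hence the Betti numbers are b_0 = 1, b_1 = 1, b_2 = 0.

b_0 = 1, b_1 = 1, b_2 = 0.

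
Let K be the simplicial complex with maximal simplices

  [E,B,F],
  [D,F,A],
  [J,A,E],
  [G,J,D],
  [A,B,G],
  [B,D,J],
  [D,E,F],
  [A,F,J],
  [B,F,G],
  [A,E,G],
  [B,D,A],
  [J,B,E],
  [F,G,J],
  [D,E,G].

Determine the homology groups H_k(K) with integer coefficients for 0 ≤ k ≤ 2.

Fix the vertex order A < B < D < E < F < G < J and write every simplex with vertices in increasing order. Then dim K = 2 and the simplices of K are:

  0-simplices (7): A, B, D, E, F, G, J
  1-simplices (21): AB, AD, AE, AF, AG, AJ, BD, BE, BF, BG, BJ, DE, DF, DG, DJ, EF, EG, EJ, FG, FJ, GJ
  2-simplices (14): ABD, ABG, ADF, AEG, AEJ, AFJ, BDJ, BEF, BEJ, BFG, DEF, DEG, DGJ, FGJ

giving chain groups C_0 ≅ Z^7, C_1 ≅ Z^21, C_2 ≅ Z^14.

The boundary map ∂_1: C_1 → C_0 maps an edge to its endpoints' difference, ∂[p,q] = q − p. For instance
  ∂AB = B − A.
The 7×21 boundary matrix has rank 6 and Smith normal form diag(1,1,1,1,1,1).

The boundary map ∂_2: C_2 → C_1 maps a triangle to the signed sum of its edges. For instance
  ∂ADF = DF − AF + AD,
  ∂FGJ = GJ − FJ + FG.
This gives a 21×14 integer matrix of rank 13; reducing to Smith normal form yields diagonal entries (1,1,1,1,1,1,1,1,1,1,1,1,1).

Now H_k = ker ∂_k / im ∂_{k+1}, so:

  H_0: rank C_0 − rank ∂_1 = 7 − 6 = 1, and the invariant factors of ∂_1 are all 1, so H_0 = Z.
  H_1: rank ker ∂_1 − rank ∂_2 = (21 − 6) − 13 = 2, and the invariant factors of ∂_2 are all 1, so H_1 = Z^2.
  H_2: rank ker ∂_2 − rank ∂_3 = (14 − 13) − 0 = 1, and there is no ∂_3, so H_2 = Z.

As a check, the Euler characteristic is 7 − 21 + 14 = 0, which agrees with 1 − 2 + 1 = 0.

H_0 ≅ Z,  H_1 ≅ Z^2,  H_2 ≅ Z.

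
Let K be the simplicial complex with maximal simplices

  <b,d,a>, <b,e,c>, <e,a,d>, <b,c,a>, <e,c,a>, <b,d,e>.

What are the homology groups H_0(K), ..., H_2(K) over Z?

Fix the vertex order a < b < c < d < e and write every simplex with vertices in increasing order. Then dim K = 2 and the simplices of K are:

  0-simplices (5): a, b, c, d, e
  1-simplices (9): ab, ac, ad, ae, bc, bd, be, ce, de
  2-simplices (6): abc, abd, ace, ade, bce, bde

giving chain groups C_0 ≅ Z^5, C_1 ≅ Z^9, C_2 ≅ Z^6.

∂_1: C_1 → C_0 maps an edge to its endpoints' difference, ∂[p,q] = q − p.
The 5×9 boundary matrix has rank 4 and Smith normal form diag(1,1,1,1).

∂_2: C_2 → C_1 sends each 2-simplex [p,q,r] to [q,r] − [p,r] + [p,q]. For instance
  ∂bce = ce − be + bc,
  ∂abd = bd − ad + ab.
As a 9×6 matrix over Z this has rank 5, with invariant factors (1,1,1,1,1).

Now H_k = ker ∂_k / im ∂_{k+1}, so:

  H_0: rank C_0 − rank ∂_1 = 5 − 4 = 1, and the invariant factors of ∂_1 are all 1, so H_0 = Z.
  H_1: rank ker ∂_1 − rank ∂_2 = (9 − 4) − 5 = 0, and the invariant factors of ∂_2 are all 1, so H_1 = 0.
  H_2: rank ker ∂_2 − rank ∂_3 = (6 − 5) − 0 = 1, and there is no ∂_3, so H_2 = Z.

As a check, the Euler characteristic is 5 − 9 + 6 = 2, which agrees with 1 − 0 + 1 = 2.

H_0 = Z,  H_1 = 0,  H_2 = Z.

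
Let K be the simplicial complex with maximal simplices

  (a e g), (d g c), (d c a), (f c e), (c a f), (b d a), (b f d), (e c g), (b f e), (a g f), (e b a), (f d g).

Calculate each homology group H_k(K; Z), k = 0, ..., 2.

Fix the vertex order a < b < c < d < e < f < g and write every simplex with vertices in increasing order. Then dim K = 2 and the simplices of K are:

  0-simplices (7): a, b, c, d, e, f, g
  1-simplices (18): ab, ac, ad, ae, af, ag, bd, be, bf, cd, ce, cf, cg, df, dg, ef, eg, fg
  2-simplices (12): abd, abe, acd, acf, aeg, afg, bdf, bef, cdg, cef, ceg, dfg

giving chain groups C_0 ≅ Z^7, C_1 ≅ Z^18, C_2 ≅ Z^12.

Boundary ∂_1: C_1 → C_0 is given by ∂[p,q] = [q] − [p].
The 7×18 boundary matrix has rank 6 and Smith normal form diag(1,1,1,1,1,1).

The boundary map ∂_2: C_2 → C_1 acts by ∂[p,q,r] = [q,r] − [p,r] + [p,q]. For instance
  ∂cef = ef − cf + ce,
  ∂bef = ef − bf + be.
As a 18×12 matrix over Z this has rank 12, with invariant factors (1,1,1,1,1,1,1,1,1,1,1,2).

Reading off H_k = ker ∂_k / im ∂_{k+1}:

  H_0: rank C_0 − rank ∂_1 = 7 − 6 = 1, and the invariant factors of ∂_1 are all 1, so H_0 = Z.
  H_1: rank ker ∂_1 − rank ∂_2 = (18 − 6) − 12 = 0, and ∂_2 has invariant factor 2 > 1, so H_1 = Z/2Z.
  H_2: rank ker ∂_2 − rank ∂_3 = (12 − 12) − 0 = 0, and there is no ∂_3, so H_2 = 0.

As a check, the Euler characteristic is 7 − 18 + 12 = 1, which agrees with 1 − 0 + 0 = 1.

H_0 = Z,  H_1 = Z/2Z,  H_2 = 0.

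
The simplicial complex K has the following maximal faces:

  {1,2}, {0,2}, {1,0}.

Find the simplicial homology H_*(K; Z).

Fix the vertex order 0 < 1 < 2 and write every simplex with vertices in increasing order. Then dim K = 1 and the simplices of K are:

  0-simplices (3): [0], [1], [2]
  1-simplices (3): [0,1], [0,2], [1,2]

so the chain groups are C_0 ≅ Z^3, C_1 ≅ Z^3.

The boundary map ∂_1: C_1 → C_0 is given by ∂[p,q] = [q] − [p]. For instance
  ∂[1,2] = [2] − [1].
As a 3×3 matrix over Z this has rank 2, with invariant factors (1,1).

Computing H_k = (kernel of ∂_k) / (image of ∂_{k+1}):

  H_0: rank C_0 − rank ∂_1 = 3 − 2 = 1, and the invariant factors of ∂_1 are all 1, so H_0 ≅ Z.
  H_1: rank ker ∂_1 − rank ∂_2 = (3 − 2) − 0 = 1, and there is no ∂_2, so H_1 ≅ Z.

As a check, the Euler characteristic is 3 − 3 = 0, which agrees with 1 − 1 = 0.

H_0 ≅ Z,  H_1 ≅ Z.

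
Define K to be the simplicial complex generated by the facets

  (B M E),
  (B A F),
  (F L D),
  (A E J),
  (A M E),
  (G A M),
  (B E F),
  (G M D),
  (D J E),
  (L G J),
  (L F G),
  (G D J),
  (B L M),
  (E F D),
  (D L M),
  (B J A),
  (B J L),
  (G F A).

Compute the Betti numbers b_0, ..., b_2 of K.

b_0 = 1, b_1 = 1, b_2 = 0.

Take the total order A < B < D < E < F < G < J < L < M on the vertex set. Then K (dimension 2) consists of the simplices:

  0-simplices (9): A, B, D, E, F, G, J, L, M
  1-simplices (27): AB, AE, AF, AG, AJ, AM, BE, BF, BJ, BL, BM, DE, DF, DG, DJ, DL, DM, EF, EJ, EM, FG, FL, GJ, GL, GM, JL, LM
  2-simplices (18): ABF, ABJ, AEJ, AEM, AFG, AGM, BEF, BEM, BJL, BLM, DEF, DEJ, DFL, DGJ, DGM, DLM, FGL, GJL

Hence C_0 ≅ Z^9, C_1 ≅ Z^27, C_2 ≅ Z^18.

∂_1: C_1 → C_0 maps an edge to its endpoints' difference, ∂[p,q] = q − p.
The 9×27 boundary matrix has rank 8 and Smith normal form diag(1,1,1,1,1,1,1,1).

The boundary map ∂_2: C_2 → C_1 sends each 2-simplex [p,q,r] to [q,r] − [p,r] + [p,q]. For instance
  ∂ABJ = BJ − AJ + AB,
  ∂ABF = BF − AF + AB.
This gives a 27×18 integer matrix of rank 18; reducing to Smith normal form yields diagonal entries (1,1,1,1,1,1,1,1,1,1,1,1,1,1,1,1,1,2).

Reading off H_k = ker ∂_k / im ∂_{k+1}:

  H_0: rank C_0 − rank ∂_1 = 9 − 8 = 1, and the invariant factors of ∂_1 are all 1, so H_0 ≅ Z.
  H_1: rank ker ∂_1 − rank ∂_2 = (27 − 8) − 18 = 1, and ∂_2 has invariant factor 2 > 1, so H_1 ≅ Z ⊕ Z_2.
  H_2: rank ker ∂_2 − rank ∂_3 = (18 − 18) − 0 = 0, and there is no ∂_3, so H_2 ≅ 0.

Hence the Betti numbers are b_0 = 1, b_1 = 1, b_2 = 0.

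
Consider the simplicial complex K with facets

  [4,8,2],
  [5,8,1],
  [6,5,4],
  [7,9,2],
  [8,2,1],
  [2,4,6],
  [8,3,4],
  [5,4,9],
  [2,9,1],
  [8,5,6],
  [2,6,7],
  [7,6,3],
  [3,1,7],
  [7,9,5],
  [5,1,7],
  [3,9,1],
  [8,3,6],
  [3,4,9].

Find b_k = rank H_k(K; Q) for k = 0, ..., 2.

Order the vertices as 1 < 2 < 3 < 4 < 5 < 6 < 7 < 8 < 9. Listing each simplex with vertices in this order, K has dimension 2 with simplices:

  0-simplices (9): [1], [2], [3], [4], [5], [6], [7], [8], [9]
  1-simplices (27): (27 of them)
  2-simplices (18): [1,2,8], [1,2,9], [1,3,7], [1,3,9], [1,5,7], [1,5,8], [2,4,6], [2,4,8], [2,6,7], [2,7,9], [3,4,8], [3,4,9], [3,6,7], [3,6,8], [4,5,6], [4,5,9], [5,6,8], [5,7,9]

Hence C_0 ≅ Z^9, C_1 ≅ Z^27, C_2 ≅ Z^18.

∂_1: C_1 → C_0 maps an edge to its endpoints' difference, ∂[p,q] = q − p.
As a 9×27 matrix over Z this has rank 8, with invariant factors (1,1,1,1,1,1,1,1).

∂_2: C_2 → C_1 acts by ∂[p,q,r] = [q,r] − [p,r] + [p,q]. For instance
  ∂[1,2,9] = [2,9] − [1,9] + [1,2],
  ∂[2,4,6] = [4,6] − [2,6] + [2,4].
This gives a 27×18 integer matrix of rank 18; reducing to Smith normal form yields diagonal entries (1,1,1,1,1,1,1,1,1,1,1,1,1,1,1,1,1,2).

Now H_k = ker ∂_k / im ∂_{k+1}, so:

  H_0: rank C_0 − rank ∂_1 = 9 − 8 = 1, and the invariant factors of ∂_1 are all 1, so H_0 = Z.
  H_1: rank ker ∂_1 − rank ∂_2 = (27 − 8) − 18 = 1, and ∂_2 has invariant factor 2 > 1, so H_1 = Z ⊕ Z_2.
  H_2: rank ker ∂_2 − rank ∂_3 = (18 − 18) − 0 = 0, and there is no ∂_3, so H_2 = 0.

As a check, the Euler characteristic is 9 − 27 + 18 = 0, which agrees with 1 − 1 + 0 = 0.

Hence the Betti numbers are b_0 = 1, b_1 = 1, b_2 = 0.

b_0 = 1, b_1 = 1, b_2 = 0.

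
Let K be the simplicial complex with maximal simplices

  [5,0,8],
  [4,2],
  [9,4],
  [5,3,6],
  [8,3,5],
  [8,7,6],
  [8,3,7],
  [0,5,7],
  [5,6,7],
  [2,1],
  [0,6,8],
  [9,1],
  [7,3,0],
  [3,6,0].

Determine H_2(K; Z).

H_2 = 0.

Order the vertices as 0 < 1 < 2 < 3 < 4 < 5 < 6 < 7 < 8 < 9. Listing each simplex with vertices in this order, K has dimension 2 with simplices:

  0-simplices (10): [0], [1], [2], [3], [4], [5], [6], [7], [8], [9]
  1-simplices (19): [0,3], [0,5], [0,6], [0,7], [0,8], [1,2], [1,9], [2,4], [3,5], [3,6], [3,7], [3,8], [4,9], [5,6], [5,7], [5,8], [6,7], [6,8], [7,8]
  2-simplices (10): [0,3,6], [0,3,7], [0,5,7], [0,5,8], [0,6,8], [3,5,6], [3,5,8], [3,7,8], [5,6,7], [6,7,8]

Hence C_0 ≅ Z^10, C_1 ≅ Z^19, C_2 ≅ Z^10.

Boundary ∂_1: C_1 → C_0 is given by ∂[p,q] = [q] − [p]. For instance
  ∂[5,8] = [8] − [5].
As a 10×19 matrix over Z this has rank 8, with invariant factors (1,1,1,1,1,1,1,1).

Boundary ∂_2: C_2 → C_1 maps a triangle to the signed sum of its edges. For instance
  ∂[0,6,8] = [6,8] − [0,8] + [0,6],
  ∂[3,7,8] = [7,8] − [3,8] + [3,7].
The resulting 19×10 matrix has rank 10, and its Smith normal form has invariant factors (1,1,1,1,1,1,1,1,1,2).

From H_k ≅ ker(∂_k) / im(∂_{k+1}) we obtain:

  H_2: rank ker ∂_2 − rank ∂_3 = (10 − 10) − 0 = 0, and there is no ∂_3, so H_2 = 0.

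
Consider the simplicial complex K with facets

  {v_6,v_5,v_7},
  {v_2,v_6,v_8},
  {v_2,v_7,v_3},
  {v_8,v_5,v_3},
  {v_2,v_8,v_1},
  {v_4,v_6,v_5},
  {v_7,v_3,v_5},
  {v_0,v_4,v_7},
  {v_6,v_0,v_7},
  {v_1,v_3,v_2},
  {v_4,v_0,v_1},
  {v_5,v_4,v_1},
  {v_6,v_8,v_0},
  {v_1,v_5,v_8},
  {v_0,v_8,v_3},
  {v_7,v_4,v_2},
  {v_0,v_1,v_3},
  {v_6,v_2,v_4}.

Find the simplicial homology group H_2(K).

H_2 ≅ 0.

Order the vertices as v_0 < v_1 < v_2 < v_3 < v_4 < v_5 < v_6 < v_7 < v_8. Listing each simplex with vertices in this order, K has dimension 2 with simplices:

  0-simplices (9): [v_0], [v_1], [v_2], [v_3], [v_4], [v_5], [v_6], [v_7], [v_8]
  1-simplices (27): (27 of them)
  2-simplices (18): (18 of them)

so the chain groups are C_0 ≅ Z^9, C_1 ≅ Z^27, C_2 ≅ Z^18.

The boundary map ∂_1: C_1 → C_0 sends each edge [p,q] (with p < q) to q − p.
The 9×27 boundary matrix has rank 8 and Smith normal form diag(1,1,1,1,1,1,1,1).

∂_2: C_2 → C_1 acts by ∂[p,q,r] = [q,r] − [p,r] + [p,q]. For instance
  ∂[v_0,v_1,v_3] = [v_1,v_3] − [v_0,v_3] + [v_0,v_1],
  ∂[v_1,v_2,v_8] = [v_2,v_8] − [v_1,v_8] + [v_1,v_2].
The resulting 27×18 matrix has rank 18, and its Smith normal form has invariant factors (1,1,1,1,1,1,1,1,1,1,1,1,1,1,1,1,1,2).

From H_k ≅ ker(∂_k) / im(∂_{k+1}) we obtain:

  H_2: rank ker ∂_2 − rank ∂_3 = (18 − 18) − 0 = 0, and there is no ∂_3, so H_2 ≅ 0.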